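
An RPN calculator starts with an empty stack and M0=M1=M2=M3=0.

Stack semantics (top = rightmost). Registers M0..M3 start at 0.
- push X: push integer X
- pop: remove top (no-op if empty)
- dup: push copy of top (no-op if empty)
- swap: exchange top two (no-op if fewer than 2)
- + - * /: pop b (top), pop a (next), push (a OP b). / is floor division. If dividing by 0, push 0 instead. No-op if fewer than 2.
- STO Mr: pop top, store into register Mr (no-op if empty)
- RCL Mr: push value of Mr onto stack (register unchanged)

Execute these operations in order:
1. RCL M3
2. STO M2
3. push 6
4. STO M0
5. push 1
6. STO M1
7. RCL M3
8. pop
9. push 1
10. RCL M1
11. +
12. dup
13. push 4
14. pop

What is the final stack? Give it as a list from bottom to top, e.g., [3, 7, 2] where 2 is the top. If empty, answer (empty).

After op 1 (RCL M3): stack=[0] mem=[0,0,0,0]
After op 2 (STO M2): stack=[empty] mem=[0,0,0,0]
After op 3 (push 6): stack=[6] mem=[0,0,0,0]
After op 4 (STO M0): stack=[empty] mem=[6,0,0,0]
After op 5 (push 1): stack=[1] mem=[6,0,0,0]
After op 6 (STO M1): stack=[empty] mem=[6,1,0,0]
After op 7 (RCL M3): stack=[0] mem=[6,1,0,0]
After op 8 (pop): stack=[empty] mem=[6,1,0,0]
After op 9 (push 1): stack=[1] mem=[6,1,0,0]
After op 10 (RCL M1): stack=[1,1] mem=[6,1,0,0]
After op 11 (+): stack=[2] mem=[6,1,0,0]
After op 12 (dup): stack=[2,2] mem=[6,1,0,0]
After op 13 (push 4): stack=[2,2,4] mem=[6,1,0,0]
After op 14 (pop): stack=[2,2] mem=[6,1,0,0]

Answer: [2, 2]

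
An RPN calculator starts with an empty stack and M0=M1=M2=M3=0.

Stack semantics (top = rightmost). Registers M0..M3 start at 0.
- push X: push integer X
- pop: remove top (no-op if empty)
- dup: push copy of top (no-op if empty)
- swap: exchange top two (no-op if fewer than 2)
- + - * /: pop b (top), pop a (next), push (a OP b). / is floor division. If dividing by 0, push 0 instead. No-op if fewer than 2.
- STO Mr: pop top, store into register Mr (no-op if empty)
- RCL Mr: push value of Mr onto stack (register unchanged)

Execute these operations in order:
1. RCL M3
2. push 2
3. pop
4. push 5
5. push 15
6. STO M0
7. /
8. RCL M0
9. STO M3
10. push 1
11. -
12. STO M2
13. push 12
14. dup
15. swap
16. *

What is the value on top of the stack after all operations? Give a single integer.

Answer: 144

Derivation:
After op 1 (RCL M3): stack=[0] mem=[0,0,0,0]
After op 2 (push 2): stack=[0,2] mem=[0,0,0,0]
After op 3 (pop): stack=[0] mem=[0,0,0,0]
After op 4 (push 5): stack=[0,5] mem=[0,0,0,0]
After op 5 (push 15): stack=[0,5,15] mem=[0,0,0,0]
After op 6 (STO M0): stack=[0,5] mem=[15,0,0,0]
After op 7 (/): stack=[0] mem=[15,0,0,0]
After op 8 (RCL M0): stack=[0,15] mem=[15,0,0,0]
After op 9 (STO M3): stack=[0] mem=[15,0,0,15]
After op 10 (push 1): stack=[0,1] mem=[15,0,0,15]
After op 11 (-): stack=[-1] mem=[15,0,0,15]
After op 12 (STO M2): stack=[empty] mem=[15,0,-1,15]
After op 13 (push 12): stack=[12] mem=[15,0,-1,15]
After op 14 (dup): stack=[12,12] mem=[15,0,-1,15]
After op 15 (swap): stack=[12,12] mem=[15,0,-1,15]
After op 16 (*): stack=[144] mem=[15,0,-1,15]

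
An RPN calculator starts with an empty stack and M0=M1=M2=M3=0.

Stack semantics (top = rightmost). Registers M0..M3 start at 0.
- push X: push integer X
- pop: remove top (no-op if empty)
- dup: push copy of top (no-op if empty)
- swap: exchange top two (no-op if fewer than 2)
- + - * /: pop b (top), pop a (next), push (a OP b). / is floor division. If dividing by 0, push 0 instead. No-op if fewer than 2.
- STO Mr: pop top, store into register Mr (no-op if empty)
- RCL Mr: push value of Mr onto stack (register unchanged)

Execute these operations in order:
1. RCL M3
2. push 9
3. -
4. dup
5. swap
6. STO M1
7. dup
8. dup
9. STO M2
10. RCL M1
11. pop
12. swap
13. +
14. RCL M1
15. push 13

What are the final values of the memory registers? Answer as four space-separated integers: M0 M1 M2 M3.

Answer: 0 -9 -9 0

Derivation:
After op 1 (RCL M3): stack=[0] mem=[0,0,0,0]
After op 2 (push 9): stack=[0,9] mem=[0,0,0,0]
After op 3 (-): stack=[-9] mem=[0,0,0,0]
After op 4 (dup): stack=[-9,-9] mem=[0,0,0,0]
After op 5 (swap): stack=[-9,-9] mem=[0,0,0,0]
After op 6 (STO M1): stack=[-9] mem=[0,-9,0,0]
After op 7 (dup): stack=[-9,-9] mem=[0,-9,0,0]
After op 8 (dup): stack=[-9,-9,-9] mem=[0,-9,0,0]
After op 9 (STO M2): stack=[-9,-9] mem=[0,-9,-9,0]
After op 10 (RCL M1): stack=[-9,-9,-9] mem=[0,-9,-9,0]
After op 11 (pop): stack=[-9,-9] mem=[0,-9,-9,0]
After op 12 (swap): stack=[-9,-9] mem=[0,-9,-9,0]
After op 13 (+): stack=[-18] mem=[0,-9,-9,0]
After op 14 (RCL M1): stack=[-18,-9] mem=[0,-9,-9,0]
After op 15 (push 13): stack=[-18,-9,13] mem=[0,-9,-9,0]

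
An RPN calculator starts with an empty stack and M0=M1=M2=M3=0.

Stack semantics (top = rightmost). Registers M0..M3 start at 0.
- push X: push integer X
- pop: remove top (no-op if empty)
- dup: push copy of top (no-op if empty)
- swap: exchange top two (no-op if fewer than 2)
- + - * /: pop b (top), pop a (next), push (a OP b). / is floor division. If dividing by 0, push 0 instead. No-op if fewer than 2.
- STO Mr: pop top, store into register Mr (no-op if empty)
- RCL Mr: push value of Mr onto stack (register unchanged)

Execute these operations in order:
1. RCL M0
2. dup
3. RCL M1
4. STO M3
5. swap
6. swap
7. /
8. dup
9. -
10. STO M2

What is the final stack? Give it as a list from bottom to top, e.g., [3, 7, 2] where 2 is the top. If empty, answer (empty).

After op 1 (RCL M0): stack=[0] mem=[0,0,0,0]
After op 2 (dup): stack=[0,0] mem=[0,0,0,0]
After op 3 (RCL M1): stack=[0,0,0] mem=[0,0,0,0]
After op 4 (STO M3): stack=[0,0] mem=[0,0,0,0]
After op 5 (swap): stack=[0,0] mem=[0,0,0,0]
After op 6 (swap): stack=[0,0] mem=[0,0,0,0]
After op 7 (/): stack=[0] mem=[0,0,0,0]
After op 8 (dup): stack=[0,0] mem=[0,0,0,0]
After op 9 (-): stack=[0] mem=[0,0,0,0]
After op 10 (STO M2): stack=[empty] mem=[0,0,0,0]

Answer: (empty)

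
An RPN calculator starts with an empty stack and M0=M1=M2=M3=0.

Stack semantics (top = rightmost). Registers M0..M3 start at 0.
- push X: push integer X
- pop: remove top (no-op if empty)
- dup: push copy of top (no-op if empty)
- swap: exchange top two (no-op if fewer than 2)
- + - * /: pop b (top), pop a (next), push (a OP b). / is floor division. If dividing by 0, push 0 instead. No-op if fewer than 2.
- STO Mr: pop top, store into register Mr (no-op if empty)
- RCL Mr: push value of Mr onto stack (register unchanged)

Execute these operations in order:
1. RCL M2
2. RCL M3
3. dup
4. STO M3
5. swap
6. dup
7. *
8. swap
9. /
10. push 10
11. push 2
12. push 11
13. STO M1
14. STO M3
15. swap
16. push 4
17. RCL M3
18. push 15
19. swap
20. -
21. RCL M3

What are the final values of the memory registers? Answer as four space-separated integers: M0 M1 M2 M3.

Answer: 0 11 0 2

Derivation:
After op 1 (RCL M2): stack=[0] mem=[0,0,0,0]
After op 2 (RCL M3): stack=[0,0] mem=[0,0,0,0]
After op 3 (dup): stack=[0,0,0] mem=[0,0,0,0]
After op 4 (STO M3): stack=[0,0] mem=[0,0,0,0]
After op 5 (swap): stack=[0,0] mem=[0,0,0,0]
After op 6 (dup): stack=[0,0,0] mem=[0,0,0,0]
After op 7 (*): stack=[0,0] mem=[0,0,0,0]
After op 8 (swap): stack=[0,0] mem=[0,0,0,0]
After op 9 (/): stack=[0] mem=[0,0,0,0]
After op 10 (push 10): stack=[0,10] mem=[0,0,0,0]
After op 11 (push 2): stack=[0,10,2] mem=[0,0,0,0]
After op 12 (push 11): stack=[0,10,2,11] mem=[0,0,0,0]
After op 13 (STO M1): stack=[0,10,2] mem=[0,11,0,0]
After op 14 (STO M3): stack=[0,10] mem=[0,11,0,2]
After op 15 (swap): stack=[10,0] mem=[0,11,0,2]
After op 16 (push 4): stack=[10,0,4] mem=[0,11,0,2]
After op 17 (RCL M3): stack=[10,0,4,2] mem=[0,11,0,2]
After op 18 (push 15): stack=[10,0,4,2,15] mem=[0,11,0,2]
After op 19 (swap): stack=[10,0,4,15,2] mem=[0,11,0,2]
After op 20 (-): stack=[10,0,4,13] mem=[0,11,0,2]
After op 21 (RCL M3): stack=[10,0,4,13,2] mem=[0,11,0,2]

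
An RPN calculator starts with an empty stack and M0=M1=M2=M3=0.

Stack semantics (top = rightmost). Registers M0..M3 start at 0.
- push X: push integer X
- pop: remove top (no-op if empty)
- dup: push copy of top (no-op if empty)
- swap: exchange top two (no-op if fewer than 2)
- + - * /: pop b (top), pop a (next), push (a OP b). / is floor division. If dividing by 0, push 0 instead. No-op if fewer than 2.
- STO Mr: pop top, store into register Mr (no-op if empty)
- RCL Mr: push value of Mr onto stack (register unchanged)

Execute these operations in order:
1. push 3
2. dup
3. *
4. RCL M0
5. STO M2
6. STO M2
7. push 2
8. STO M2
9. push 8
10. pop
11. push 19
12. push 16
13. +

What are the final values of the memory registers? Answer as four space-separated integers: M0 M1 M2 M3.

Answer: 0 0 2 0

Derivation:
After op 1 (push 3): stack=[3] mem=[0,0,0,0]
After op 2 (dup): stack=[3,3] mem=[0,0,0,0]
After op 3 (*): stack=[9] mem=[0,0,0,0]
After op 4 (RCL M0): stack=[9,0] mem=[0,0,0,0]
After op 5 (STO M2): stack=[9] mem=[0,0,0,0]
After op 6 (STO M2): stack=[empty] mem=[0,0,9,0]
After op 7 (push 2): stack=[2] mem=[0,0,9,0]
After op 8 (STO M2): stack=[empty] mem=[0,0,2,0]
After op 9 (push 8): stack=[8] mem=[0,0,2,0]
After op 10 (pop): stack=[empty] mem=[0,0,2,0]
After op 11 (push 19): stack=[19] mem=[0,0,2,0]
After op 12 (push 16): stack=[19,16] mem=[0,0,2,0]
After op 13 (+): stack=[35] mem=[0,0,2,0]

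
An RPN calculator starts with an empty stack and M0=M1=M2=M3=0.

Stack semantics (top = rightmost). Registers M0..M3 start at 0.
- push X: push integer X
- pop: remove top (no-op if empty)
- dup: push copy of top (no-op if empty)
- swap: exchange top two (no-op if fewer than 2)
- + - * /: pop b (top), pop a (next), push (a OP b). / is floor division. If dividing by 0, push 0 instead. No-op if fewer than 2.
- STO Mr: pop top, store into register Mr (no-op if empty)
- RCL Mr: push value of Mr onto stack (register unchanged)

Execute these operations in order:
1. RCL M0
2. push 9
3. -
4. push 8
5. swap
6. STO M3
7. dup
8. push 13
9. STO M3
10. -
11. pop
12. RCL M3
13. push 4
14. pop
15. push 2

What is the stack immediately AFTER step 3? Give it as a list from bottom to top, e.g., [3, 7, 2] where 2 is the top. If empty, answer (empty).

After op 1 (RCL M0): stack=[0] mem=[0,0,0,0]
After op 2 (push 9): stack=[0,9] mem=[0,0,0,0]
After op 3 (-): stack=[-9] mem=[0,0,0,0]

[-9]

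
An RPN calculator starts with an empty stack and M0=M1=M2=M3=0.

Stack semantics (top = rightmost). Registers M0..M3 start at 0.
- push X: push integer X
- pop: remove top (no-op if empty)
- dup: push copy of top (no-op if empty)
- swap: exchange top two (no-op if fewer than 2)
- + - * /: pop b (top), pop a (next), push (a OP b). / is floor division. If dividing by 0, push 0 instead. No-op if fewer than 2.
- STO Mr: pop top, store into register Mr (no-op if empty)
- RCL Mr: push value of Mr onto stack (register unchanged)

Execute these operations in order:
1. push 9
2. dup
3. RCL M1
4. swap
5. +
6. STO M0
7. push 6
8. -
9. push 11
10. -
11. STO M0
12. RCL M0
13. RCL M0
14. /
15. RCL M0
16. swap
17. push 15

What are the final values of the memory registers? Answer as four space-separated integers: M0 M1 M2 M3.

Answer: -8 0 0 0

Derivation:
After op 1 (push 9): stack=[9] mem=[0,0,0,0]
After op 2 (dup): stack=[9,9] mem=[0,0,0,0]
After op 3 (RCL M1): stack=[9,9,0] mem=[0,0,0,0]
After op 4 (swap): stack=[9,0,9] mem=[0,0,0,0]
After op 5 (+): stack=[9,9] mem=[0,0,0,0]
After op 6 (STO M0): stack=[9] mem=[9,0,0,0]
After op 7 (push 6): stack=[9,6] mem=[9,0,0,0]
After op 8 (-): stack=[3] mem=[9,0,0,0]
After op 9 (push 11): stack=[3,11] mem=[9,0,0,0]
After op 10 (-): stack=[-8] mem=[9,0,0,0]
After op 11 (STO M0): stack=[empty] mem=[-8,0,0,0]
After op 12 (RCL M0): stack=[-8] mem=[-8,0,0,0]
After op 13 (RCL M0): stack=[-8,-8] mem=[-8,0,0,0]
After op 14 (/): stack=[1] mem=[-8,0,0,0]
After op 15 (RCL M0): stack=[1,-8] mem=[-8,0,0,0]
After op 16 (swap): stack=[-8,1] mem=[-8,0,0,0]
After op 17 (push 15): stack=[-8,1,15] mem=[-8,0,0,0]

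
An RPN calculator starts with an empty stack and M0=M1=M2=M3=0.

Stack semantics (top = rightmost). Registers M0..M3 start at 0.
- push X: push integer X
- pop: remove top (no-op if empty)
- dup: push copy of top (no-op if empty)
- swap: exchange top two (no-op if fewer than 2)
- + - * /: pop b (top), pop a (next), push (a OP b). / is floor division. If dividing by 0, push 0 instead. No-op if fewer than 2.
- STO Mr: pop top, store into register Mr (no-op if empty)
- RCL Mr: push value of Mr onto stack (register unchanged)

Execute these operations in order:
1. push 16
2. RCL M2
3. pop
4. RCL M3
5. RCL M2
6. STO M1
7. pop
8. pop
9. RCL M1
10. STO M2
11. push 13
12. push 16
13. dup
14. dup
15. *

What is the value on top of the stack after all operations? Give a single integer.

Answer: 256

Derivation:
After op 1 (push 16): stack=[16] mem=[0,0,0,0]
After op 2 (RCL M2): stack=[16,0] mem=[0,0,0,0]
After op 3 (pop): stack=[16] mem=[0,0,0,0]
After op 4 (RCL M3): stack=[16,0] mem=[0,0,0,0]
After op 5 (RCL M2): stack=[16,0,0] mem=[0,0,0,0]
After op 6 (STO M1): stack=[16,0] mem=[0,0,0,0]
After op 7 (pop): stack=[16] mem=[0,0,0,0]
After op 8 (pop): stack=[empty] mem=[0,0,0,0]
After op 9 (RCL M1): stack=[0] mem=[0,0,0,0]
After op 10 (STO M2): stack=[empty] mem=[0,0,0,0]
After op 11 (push 13): stack=[13] mem=[0,0,0,0]
After op 12 (push 16): stack=[13,16] mem=[0,0,0,0]
After op 13 (dup): stack=[13,16,16] mem=[0,0,0,0]
After op 14 (dup): stack=[13,16,16,16] mem=[0,0,0,0]
After op 15 (*): stack=[13,16,256] mem=[0,0,0,0]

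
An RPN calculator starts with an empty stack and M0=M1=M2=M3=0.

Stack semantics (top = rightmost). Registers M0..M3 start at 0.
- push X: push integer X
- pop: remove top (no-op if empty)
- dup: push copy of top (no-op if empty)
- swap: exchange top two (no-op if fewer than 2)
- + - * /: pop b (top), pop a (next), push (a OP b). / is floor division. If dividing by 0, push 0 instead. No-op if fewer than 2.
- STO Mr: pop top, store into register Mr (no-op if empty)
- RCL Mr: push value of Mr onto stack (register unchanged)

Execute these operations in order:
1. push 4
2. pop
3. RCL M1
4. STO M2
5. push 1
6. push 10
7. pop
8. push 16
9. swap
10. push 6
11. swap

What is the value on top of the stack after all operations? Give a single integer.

Answer: 1

Derivation:
After op 1 (push 4): stack=[4] mem=[0,0,0,0]
After op 2 (pop): stack=[empty] mem=[0,0,0,0]
After op 3 (RCL M1): stack=[0] mem=[0,0,0,0]
After op 4 (STO M2): stack=[empty] mem=[0,0,0,0]
After op 5 (push 1): stack=[1] mem=[0,0,0,0]
After op 6 (push 10): stack=[1,10] mem=[0,0,0,0]
After op 7 (pop): stack=[1] mem=[0,0,0,0]
After op 8 (push 16): stack=[1,16] mem=[0,0,0,0]
After op 9 (swap): stack=[16,1] mem=[0,0,0,0]
After op 10 (push 6): stack=[16,1,6] mem=[0,0,0,0]
After op 11 (swap): stack=[16,6,1] mem=[0,0,0,0]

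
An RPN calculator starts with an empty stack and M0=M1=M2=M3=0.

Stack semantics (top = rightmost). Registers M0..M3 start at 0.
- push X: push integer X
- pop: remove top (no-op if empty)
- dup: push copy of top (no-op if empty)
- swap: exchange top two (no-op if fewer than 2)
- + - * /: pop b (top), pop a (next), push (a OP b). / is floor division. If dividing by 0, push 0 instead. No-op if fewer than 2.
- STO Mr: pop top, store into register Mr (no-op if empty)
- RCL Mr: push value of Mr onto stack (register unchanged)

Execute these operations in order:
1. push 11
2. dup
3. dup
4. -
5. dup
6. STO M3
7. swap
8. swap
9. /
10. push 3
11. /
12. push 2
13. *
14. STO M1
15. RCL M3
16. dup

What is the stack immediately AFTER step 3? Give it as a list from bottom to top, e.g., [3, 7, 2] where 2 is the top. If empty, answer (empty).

After op 1 (push 11): stack=[11] mem=[0,0,0,0]
After op 2 (dup): stack=[11,11] mem=[0,0,0,0]
After op 3 (dup): stack=[11,11,11] mem=[0,0,0,0]

[11, 11, 11]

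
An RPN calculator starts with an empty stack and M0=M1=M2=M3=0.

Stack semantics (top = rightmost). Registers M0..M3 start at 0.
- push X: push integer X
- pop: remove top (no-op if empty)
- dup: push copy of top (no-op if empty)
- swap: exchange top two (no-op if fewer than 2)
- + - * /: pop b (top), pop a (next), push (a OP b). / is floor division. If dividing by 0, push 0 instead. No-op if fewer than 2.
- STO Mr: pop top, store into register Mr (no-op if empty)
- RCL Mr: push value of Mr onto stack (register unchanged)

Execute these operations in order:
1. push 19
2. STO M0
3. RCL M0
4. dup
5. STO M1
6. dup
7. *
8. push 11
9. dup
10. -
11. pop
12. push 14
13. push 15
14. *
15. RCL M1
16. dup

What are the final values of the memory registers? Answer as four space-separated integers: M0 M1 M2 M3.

After op 1 (push 19): stack=[19] mem=[0,0,0,0]
After op 2 (STO M0): stack=[empty] mem=[19,0,0,0]
After op 3 (RCL M0): stack=[19] mem=[19,0,0,0]
After op 4 (dup): stack=[19,19] mem=[19,0,0,0]
After op 5 (STO M1): stack=[19] mem=[19,19,0,0]
After op 6 (dup): stack=[19,19] mem=[19,19,0,0]
After op 7 (*): stack=[361] mem=[19,19,0,0]
After op 8 (push 11): stack=[361,11] mem=[19,19,0,0]
After op 9 (dup): stack=[361,11,11] mem=[19,19,0,0]
After op 10 (-): stack=[361,0] mem=[19,19,0,0]
After op 11 (pop): stack=[361] mem=[19,19,0,0]
After op 12 (push 14): stack=[361,14] mem=[19,19,0,0]
After op 13 (push 15): stack=[361,14,15] mem=[19,19,0,0]
After op 14 (*): stack=[361,210] mem=[19,19,0,0]
After op 15 (RCL M1): stack=[361,210,19] mem=[19,19,0,0]
After op 16 (dup): stack=[361,210,19,19] mem=[19,19,0,0]

Answer: 19 19 0 0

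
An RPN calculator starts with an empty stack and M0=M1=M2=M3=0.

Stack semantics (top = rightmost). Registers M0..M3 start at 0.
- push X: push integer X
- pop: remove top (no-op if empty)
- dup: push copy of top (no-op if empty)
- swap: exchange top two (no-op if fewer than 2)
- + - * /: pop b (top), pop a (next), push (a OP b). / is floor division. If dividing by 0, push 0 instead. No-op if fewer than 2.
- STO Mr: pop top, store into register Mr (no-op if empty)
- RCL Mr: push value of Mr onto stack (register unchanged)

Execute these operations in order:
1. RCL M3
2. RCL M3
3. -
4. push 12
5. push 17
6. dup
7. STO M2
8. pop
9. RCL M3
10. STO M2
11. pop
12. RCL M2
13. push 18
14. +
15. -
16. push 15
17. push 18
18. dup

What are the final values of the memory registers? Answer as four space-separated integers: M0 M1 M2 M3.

Answer: 0 0 0 0

Derivation:
After op 1 (RCL M3): stack=[0] mem=[0,0,0,0]
After op 2 (RCL M3): stack=[0,0] mem=[0,0,0,0]
After op 3 (-): stack=[0] mem=[0,0,0,0]
After op 4 (push 12): stack=[0,12] mem=[0,0,0,0]
After op 5 (push 17): stack=[0,12,17] mem=[0,0,0,0]
After op 6 (dup): stack=[0,12,17,17] mem=[0,0,0,0]
After op 7 (STO M2): stack=[0,12,17] mem=[0,0,17,0]
After op 8 (pop): stack=[0,12] mem=[0,0,17,0]
After op 9 (RCL M3): stack=[0,12,0] mem=[0,0,17,0]
After op 10 (STO M2): stack=[0,12] mem=[0,0,0,0]
After op 11 (pop): stack=[0] mem=[0,0,0,0]
After op 12 (RCL M2): stack=[0,0] mem=[0,0,0,0]
After op 13 (push 18): stack=[0,0,18] mem=[0,0,0,0]
After op 14 (+): stack=[0,18] mem=[0,0,0,0]
After op 15 (-): stack=[-18] mem=[0,0,0,0]
After op 16 (push 15): stack=[-18,15] mem=[0,0,0,0]
After op 17 (push 18): stack=[-18,15,18] mem=[0,0,0,0]
After op 18 (dup): stack=[-18,15,18,18] mem=[0,0,0,0]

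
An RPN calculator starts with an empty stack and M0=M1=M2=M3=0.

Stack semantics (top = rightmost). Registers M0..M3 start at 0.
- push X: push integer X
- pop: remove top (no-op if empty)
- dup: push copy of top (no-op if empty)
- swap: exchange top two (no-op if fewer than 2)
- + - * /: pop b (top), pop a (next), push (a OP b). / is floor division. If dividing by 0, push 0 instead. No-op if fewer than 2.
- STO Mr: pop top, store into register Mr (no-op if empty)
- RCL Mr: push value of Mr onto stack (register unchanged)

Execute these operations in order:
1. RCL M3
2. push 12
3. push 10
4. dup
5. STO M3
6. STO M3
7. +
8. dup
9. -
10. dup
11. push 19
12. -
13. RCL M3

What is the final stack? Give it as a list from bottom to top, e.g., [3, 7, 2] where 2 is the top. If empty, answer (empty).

After op 1 (RCL M3): stack=[0] mem=[0,0,0,0]
After op 2 (push 12): stack=[0,12] mem=[0,0,0,0]
After op 3 (push 10): stack=[0,12,10] mem=[0,0,0,0]
After op 4 (dup): stack=[0,12,10,10] mem=[0,0,0,0]
After op 5 (STO M3): stack=[0,12,10] mem=[0,0,0,10]
After op 6 (STO M3): stack=[0,12] mem=[0,0,0,10]
After op 7 (+): stack=[12] mem=[0,0,0,10]
After op 8 (dup): stack=[12,12] mem=[0,0,0,10]
After op 9 (-): stack=[0] mem=[0,0,0,10]
After op 10 (dup): stack=[0,0] mem=[0,0,0,10]
After op 11 (push 19): stack=[0,0,19] mem=[0,0,0,10]
After op 12 (-): stack=[0,-19] mem=[0,0,0,10]
After op 13 (RCL M3): stack=[0,-19,10] mem=[0,0,0,10]

Answer: [0, -19, 10]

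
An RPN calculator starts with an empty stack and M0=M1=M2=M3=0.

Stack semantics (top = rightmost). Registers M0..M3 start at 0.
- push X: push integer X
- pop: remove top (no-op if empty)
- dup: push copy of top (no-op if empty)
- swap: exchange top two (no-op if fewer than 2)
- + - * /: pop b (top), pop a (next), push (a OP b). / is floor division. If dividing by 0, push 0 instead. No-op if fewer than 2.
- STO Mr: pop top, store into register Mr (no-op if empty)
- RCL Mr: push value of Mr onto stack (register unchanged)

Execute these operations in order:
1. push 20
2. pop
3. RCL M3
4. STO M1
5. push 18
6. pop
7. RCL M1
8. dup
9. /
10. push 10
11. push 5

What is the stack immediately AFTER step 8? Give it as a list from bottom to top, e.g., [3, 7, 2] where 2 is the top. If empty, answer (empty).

After op 1 (push 20): stack=[20] mem=[0,0,0,0]
After op 2 (pop): stack=[empty] mem=[0,0,0,0]
After op 3 (RCL M3): stack=[0] mem=[0,0,0,0]
After op 4 (STO M1): stack=[empty] mem=[0,0,0,0]
After op 5 (push 18): stack=[18] mem=[0,0,0,0]
After op 6 (pop): stack=[empty] mem=[0,0,0,0]
After op 7 (RCL M1): stack=[0] mem=[0,0,0,0]
After op 8 (dup): stack=[0,0] mem=[0,0,0,0]

[0, 0]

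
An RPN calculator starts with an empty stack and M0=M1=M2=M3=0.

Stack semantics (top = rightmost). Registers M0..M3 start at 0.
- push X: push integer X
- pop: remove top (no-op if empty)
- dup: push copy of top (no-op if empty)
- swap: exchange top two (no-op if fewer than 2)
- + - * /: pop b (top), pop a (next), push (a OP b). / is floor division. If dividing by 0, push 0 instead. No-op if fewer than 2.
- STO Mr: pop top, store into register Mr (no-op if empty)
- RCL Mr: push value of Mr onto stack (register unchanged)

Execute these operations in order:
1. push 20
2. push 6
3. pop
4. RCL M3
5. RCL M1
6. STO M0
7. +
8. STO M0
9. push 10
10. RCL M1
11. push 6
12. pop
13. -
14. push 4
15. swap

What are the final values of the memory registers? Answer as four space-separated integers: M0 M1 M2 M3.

Answer: 20 0 0 0

Derivation:
After op 1 (push 20): stack=[20] mem=[0,0,0,0]
After op 2 (push 6): stack=[20,6] mem=[0,0,0,0]
After op 3 (pop): stack=[20] mem=[0,0,0,0]
After op 4 (RCL M3): stack=[20,0] mem=[0,0,0,0]
After op 5 (RCL M1): stack=[20,0,0] mem=[0,0,0,0]
After op 6 (STO M0): stack=[20,0] mem=[0,0,0,0]
After op 7 (+): stack=[20] mem=[0,0,0,0]
After op 8 (STO M0): stack=[empty] mem=[20,0,0,0]
After op 9 (push 10): stack=[10] mem=[20,0,0,0]
After op 10 (RCL M1): stack=[10,0] mem=[20,0,0,0]
After op 11 (push 6): stack=[10,0,6] mem=[20,0,0,0]
After op 12 (pop): stack=[10,0] mem=[20,0,0,0]
After op 13 (-): stack=[10] mem=[20,0,0,0]
After op 14 (push 4): stack=[10,4] mem=[20,0,0,0]
After op 15 (swap): stack=[4,10] mem=[20,0,0,0]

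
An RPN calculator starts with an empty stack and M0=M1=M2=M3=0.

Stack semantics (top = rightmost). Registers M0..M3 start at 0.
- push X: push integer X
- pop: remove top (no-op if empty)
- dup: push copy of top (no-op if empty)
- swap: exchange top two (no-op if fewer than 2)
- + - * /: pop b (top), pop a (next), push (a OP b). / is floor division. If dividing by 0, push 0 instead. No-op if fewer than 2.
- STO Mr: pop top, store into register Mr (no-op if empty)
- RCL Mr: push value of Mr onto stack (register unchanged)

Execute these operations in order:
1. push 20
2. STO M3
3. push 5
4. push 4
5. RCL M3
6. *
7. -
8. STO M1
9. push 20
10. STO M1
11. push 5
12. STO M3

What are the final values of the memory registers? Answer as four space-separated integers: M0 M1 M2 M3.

Answer: 0 20 0 5

Derivation:
After op 1 (push 20): stack=[20] mem=[0,0,0,0]
After op 2 (STO M3): stack=[empty] mem=[0,0,0,20]
After op 3 (push 5): stack=[5] mem=[0,0,0,20]
After op 4 (push 4): stack=[5,4] mem=[0,0,0,20]
After op 5 (RCL M3): stack=[5,4,20] mem=[0,0,0,20]
After op 6 (*): stack=[5,80] mem=[0,0,0,20]
After op 7 (-): stack=[-75] mem=[0,0,0,20]
After op 8 (STO M1): stack=[empty] mem=[0,-75,0,20]
After op 9 (push 20): stack=[20] mem=[0,-75,0,20]
After op 10 (STO M1): stack=[empty] mem=[0,20,0,20]
After op 11 (push 5): stack=[5] mem=[0,20,0,20]
After op 12 (STO M3): stack=[empty] mem=[0,20,0,5]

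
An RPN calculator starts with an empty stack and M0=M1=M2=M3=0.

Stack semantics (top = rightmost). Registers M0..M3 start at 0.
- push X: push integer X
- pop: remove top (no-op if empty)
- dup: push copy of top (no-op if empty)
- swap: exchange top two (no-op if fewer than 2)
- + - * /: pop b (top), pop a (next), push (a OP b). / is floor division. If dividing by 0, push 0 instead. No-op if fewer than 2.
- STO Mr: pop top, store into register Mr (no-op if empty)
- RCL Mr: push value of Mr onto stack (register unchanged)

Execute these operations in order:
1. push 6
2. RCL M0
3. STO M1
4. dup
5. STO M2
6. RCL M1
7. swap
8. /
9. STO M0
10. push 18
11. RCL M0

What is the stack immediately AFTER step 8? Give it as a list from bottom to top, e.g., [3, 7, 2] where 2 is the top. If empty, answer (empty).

After op 1 (push 6): stack=[6] mem=[0,0,0,0]
After op 2 (RCL M0): stack=[6,0] mem=[0,0,0,0]
After op 3 (STO M1): stack=[6] mem=[0,0,0,0]
After op 4 (dup): stack=[6,6] mem=[0,0,0,0]
After op 5 (STO M2): stack=[6] mem=[0,0,6,0]
After op 6 (RCL M1): stack=[6,0] mem=[0,0,6,0]
After op 7 (swap): stack=[0,6] mem=[0,0,6,0]
After op 8 (/): stack=[0] mem=[0,0,6,0]

[0]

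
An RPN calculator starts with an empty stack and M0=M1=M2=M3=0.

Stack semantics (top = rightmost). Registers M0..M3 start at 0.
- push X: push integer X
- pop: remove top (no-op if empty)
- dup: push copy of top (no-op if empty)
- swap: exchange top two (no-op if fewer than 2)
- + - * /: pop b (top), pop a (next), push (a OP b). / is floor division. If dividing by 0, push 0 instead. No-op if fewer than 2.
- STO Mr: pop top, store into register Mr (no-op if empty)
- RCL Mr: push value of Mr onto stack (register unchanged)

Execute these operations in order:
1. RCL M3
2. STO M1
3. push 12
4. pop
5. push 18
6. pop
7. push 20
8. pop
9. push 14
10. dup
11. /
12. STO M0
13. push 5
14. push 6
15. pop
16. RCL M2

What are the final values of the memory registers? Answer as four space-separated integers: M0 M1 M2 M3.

Answer: 1 0 0 0

Derivation:
After op 1 (RCL M3): stack=[0] mem=[0,0,0,0]
After op 2 (STO M1): stack=[empty] mem=[0,0,0,0]
After op 3 (push 12): stack=[12] mem=[0,0,0,0]
After op 4 (pop): stack=[empty] mem=[0,0,0,0]
After op 5 (push 18): stack=[18] mem=[0,0,0,0]
After op 6 (pop): stack=[empty] mem=[0,0,0,0]
After op 7 (push 20): stack=[20] mem=[0,0,0,0]
After op 8 (pop): stack=[empty] mem=[0,0,0,0]
After op 9 (push 14): stack=[14] mem=[0,0,0,0]
After op 10 (dup): stack=[14,14] mem=[0,0,0,0]
After op 11 (/): stack=[1] mem=[0,0,0,0]
After op 12 (STO M0): stack=[empty] mem=[1,0,0,0]
After op 13 (push 5): stack=[5] mem=[1,0,0,0]
After op 14 (push 6): stack=[5,6] mem=[1,0,0,0]
After op 15 (pop): stack=[5] mem=[1,0,0,0]
After op 16 (RCL M2): stack=[5,0] mem=[1,0,0,0]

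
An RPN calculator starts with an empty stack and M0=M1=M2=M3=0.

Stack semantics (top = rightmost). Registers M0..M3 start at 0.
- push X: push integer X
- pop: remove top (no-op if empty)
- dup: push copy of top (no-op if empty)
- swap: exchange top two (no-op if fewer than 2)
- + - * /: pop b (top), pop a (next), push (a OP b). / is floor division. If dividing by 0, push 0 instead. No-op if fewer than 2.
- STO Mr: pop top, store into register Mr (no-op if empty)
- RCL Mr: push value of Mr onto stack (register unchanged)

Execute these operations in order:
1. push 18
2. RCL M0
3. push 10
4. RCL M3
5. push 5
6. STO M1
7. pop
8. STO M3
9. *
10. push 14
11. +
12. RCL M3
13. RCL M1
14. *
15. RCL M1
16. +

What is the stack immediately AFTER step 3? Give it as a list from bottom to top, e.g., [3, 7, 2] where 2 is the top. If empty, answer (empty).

After op 1 (push 18): stack=[18] mem=[0,0,0,0]
After op 2 (RCL M0): stack=[18,0] mem=[0,0,0,0]
After op 3 (push 10): stack=[18,0,10] mem=[0,0,0,0]

[18, 0, 10]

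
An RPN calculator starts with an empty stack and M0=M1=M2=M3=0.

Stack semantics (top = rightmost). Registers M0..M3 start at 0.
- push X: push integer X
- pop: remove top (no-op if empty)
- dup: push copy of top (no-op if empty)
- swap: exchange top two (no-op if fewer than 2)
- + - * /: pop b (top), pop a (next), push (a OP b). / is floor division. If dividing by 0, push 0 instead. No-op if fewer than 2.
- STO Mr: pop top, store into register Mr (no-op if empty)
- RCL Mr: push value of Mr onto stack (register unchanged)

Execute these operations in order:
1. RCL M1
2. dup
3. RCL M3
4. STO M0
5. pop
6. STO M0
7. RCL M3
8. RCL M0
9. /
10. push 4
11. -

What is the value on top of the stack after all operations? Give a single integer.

Answer: -4

Derivation:
After op 1 (RCL M1): stack=[0] mem=[0,0,0,0]
After op 2 (dup): stack=[0,0] mem=[0,0,0,0]
After op 3 (RCL M3): stack=[0,0,0] mem=[0,0,0,0]
After op 4 (STO M0): stack=[0,0] mem=[0,0,0,0]
After op 5 (pop): stack=[0] mem=[0,0,0,0]
After op 6 (STO M0): stack=[empty] mem=[0,0,0,0]
After op 7 (RCL M3): stack=[0] mem=[0,0,0,0]
After op 8 (RCL M0): stack=[0,0] mem=[0,0,0,0]
After op 9 (/): stack=[0] mem=[0,0,0,0]
After op 10 (push 4): stack=[0,4] mem=[0,0,0,0]
After op 11 (-): stack=[-4] mem=[0,0,0,0]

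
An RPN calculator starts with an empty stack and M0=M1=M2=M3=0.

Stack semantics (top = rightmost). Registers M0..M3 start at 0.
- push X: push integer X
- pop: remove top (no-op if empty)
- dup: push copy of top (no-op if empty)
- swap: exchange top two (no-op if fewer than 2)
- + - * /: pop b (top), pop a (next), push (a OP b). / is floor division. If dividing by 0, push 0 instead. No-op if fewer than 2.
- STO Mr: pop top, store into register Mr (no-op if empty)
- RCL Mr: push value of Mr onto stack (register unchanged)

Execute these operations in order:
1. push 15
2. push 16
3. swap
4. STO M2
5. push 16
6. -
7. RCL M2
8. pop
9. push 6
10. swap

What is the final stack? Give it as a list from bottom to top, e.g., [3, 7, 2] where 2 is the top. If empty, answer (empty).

After op 1 (push 15): stack=[15] mem=[0,0,0,0]
After op 2 (push 16): stack=[15,16] mem=[0,0,0,0]
After op 3 (swap): stack=[16,15] mem=[0,0,0,0]
After op 4 (STO M2): stack=[16] mem=[0,0,15,0]
After op 5 (push 16): stack=[16,16] mem=[0,0,15,0]
After op 6 (-): stack=[0] mem=[0,0,15,0]
After op 7 (RCL M2): stack=[0,15] mem=[0,0,15,0]
After op 8 (pop): stack=[0] mem=[0,0,15,0]
After op 9 (push 6): stack=[0,6] mem=[0,0,15,0]
After op 10 (swap): stack=[6,0] mem=[0,0,15,0]

Answer: [6, 0]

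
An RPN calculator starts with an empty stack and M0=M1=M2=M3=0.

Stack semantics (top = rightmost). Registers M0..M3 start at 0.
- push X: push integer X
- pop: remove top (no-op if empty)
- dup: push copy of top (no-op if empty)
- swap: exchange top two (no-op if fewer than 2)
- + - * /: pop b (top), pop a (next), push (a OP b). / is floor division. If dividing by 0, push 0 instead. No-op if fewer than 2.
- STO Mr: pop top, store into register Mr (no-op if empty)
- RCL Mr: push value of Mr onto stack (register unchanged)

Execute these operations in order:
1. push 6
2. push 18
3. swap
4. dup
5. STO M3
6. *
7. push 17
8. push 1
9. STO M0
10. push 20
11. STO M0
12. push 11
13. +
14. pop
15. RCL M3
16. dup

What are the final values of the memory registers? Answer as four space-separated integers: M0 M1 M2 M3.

After op 1 (push 6): stack=[6] mem=[0,0,0,0]
After op 2 (push 18): stack=[6,18] mem=[0,0,0,0]
After op 3 (swap): stack=[18,6] mem=[0,0,0,0]
After op 4 (dup): stack=[18,6,6] mem=[0,0,0,0]
After op 5 (STO M3): stack=[18,6] mem=[0,0,0,6]
After op 6 (*): stack=[108] mem=[0,0,0,6]
After op 7 (push 17): stack=[108,17] mem=[0,0,0,6]
After op 8 (push 1): stack=[108,17,1] mem=[0,0,0,6]
After op 9 (STO M0): stack=[108,17] mem=[1,0,0,6]
After op 10 (push 20): stack=[108,17,20] mem=[1,0,0,6]
After op 11 (STO M0): stack=[108,17] mem=[20,0,0,6]
After op 12 (push 11): stack=[108,17,11] mem=[20,0,0,6]
After op 13 (+): stack=[108,28] mem=[20,0,0,6]
After op 14 (pop): stack=[108] mem=[20,0,0,6]
After op 15 (RCL M3): stack=[108,6] mem=[20,0,0,6]
After op 16 (dup): stack=[108,6,6] mem=[20,0,0,6]

Answer: 20 0 0 6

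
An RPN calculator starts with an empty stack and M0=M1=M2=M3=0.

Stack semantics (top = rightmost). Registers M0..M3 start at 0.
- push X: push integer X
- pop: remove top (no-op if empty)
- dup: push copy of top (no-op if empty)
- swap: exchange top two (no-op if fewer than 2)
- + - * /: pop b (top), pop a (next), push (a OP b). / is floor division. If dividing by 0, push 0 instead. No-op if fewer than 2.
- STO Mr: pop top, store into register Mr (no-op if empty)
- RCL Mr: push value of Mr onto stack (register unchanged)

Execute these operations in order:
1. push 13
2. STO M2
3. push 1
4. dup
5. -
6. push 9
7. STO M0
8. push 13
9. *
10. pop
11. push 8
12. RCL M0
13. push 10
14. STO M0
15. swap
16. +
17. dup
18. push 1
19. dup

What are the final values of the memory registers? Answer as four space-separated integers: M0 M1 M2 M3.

Answer: 10 0 13 0

Derivation:
After op 1 (push 13): stack=[13] mem=[0,0,0,0]
After op 2 (STO M2): stack=[empty] mem=[0,0,13,0]
After op 3 (push 1): stack=[1] mem=[0,0,13,0]
After op 4 (dup): stack=[1,1] mem=[0,0,13,0]
After op 5 (-): stack=[0] mem=[0,0,13,0]
After op 6 (push 9): stack=[0,9] mem=[0,0,13,0]
After op 7 (STO M0): stack=[0] mem=[9,0,13,0]
After op 8 (push 13): stack=[0,13] mem=[9,0,13,0]
After op 9 (*): stack=[0] mem=[9,0,13,0]
After op 10 (pop): stack=[empty] mem=[9,0,13,0]
After op 11 (push 8): stack=[8] mem=[9,0,13,0]
After op 12 (RCL M0): stack=[8,9] mem=[9,0,13,0]
After op 13 (push 10): stack=[8,9,10] mem=[9,0,13,0]
After op 14 (STO M0): stack=[8,9] mem=[10,0,13,0]
After op 15 (swap): stack=[9,8] mem=[10,0,13,0]
After op 16 (+): stack=[17] mem=[10,0,13,0]
After op 17 (dup): stack=[17,17] mem=[10,0,13,0]
After op 18 (push 1): stack=[17,17,1] mem=[10,0,13,0]
After op 19 (dup): stack=[17,17,1,1] mem=[10,0,13,0]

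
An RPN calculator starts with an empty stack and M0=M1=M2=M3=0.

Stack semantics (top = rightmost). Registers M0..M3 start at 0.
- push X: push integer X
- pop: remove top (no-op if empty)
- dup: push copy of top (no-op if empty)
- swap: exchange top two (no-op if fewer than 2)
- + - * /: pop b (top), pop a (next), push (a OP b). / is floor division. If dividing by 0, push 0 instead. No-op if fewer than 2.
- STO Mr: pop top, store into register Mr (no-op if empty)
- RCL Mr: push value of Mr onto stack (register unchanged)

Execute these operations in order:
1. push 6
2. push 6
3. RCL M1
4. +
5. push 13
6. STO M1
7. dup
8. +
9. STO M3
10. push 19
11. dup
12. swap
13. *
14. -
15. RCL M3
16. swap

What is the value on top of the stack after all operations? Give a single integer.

Answer: -355

Derivation:
After op 1 (push 6): stack=[6] mem=[0,0,0,0]
After op 2 (push 6): stack=[6,6] mem=[0,0,0,0]
After op 3 (RCL M1): stack=[6,6,0] mem=[0,0,0,0]
After op 4 (+): stack=[6,6] mem=[0,0,0,0]
After op 5 (push 13): stack=[6,6,13] mem=[0,0,0,0]
After op 6 (STO M1): stack=[6,6] mem=[0,13,0,0]
After op 7 (dup): stack=[6,6,6] mem=[0,13,0,0]
After op 8 (+): stack=[6,12] mem=[0,13,0,0]
After op 9 (STO M3): stack=[6] mem=[0,13,0,12]
After op 10 (push 19): stack=[6,19] mem=[0,13,0,12]
After op 11 (dup): stack=[6,19,19] mem=[0,13,0,12]
After op 12 (swap): stack=[6,19,19] mem=[0,13,0,12]
After op 13 (*): stack=[6,361] mem=[0,13,0,12]
After op 14 (-): stack=[-355] mem=[0,13,0,12]
After op 15 (RCL M3): stack=[-355,12] mem=[0,13,0,12]
After op 16 (swap): stack=[12,-355] mem=[0,13,0,12]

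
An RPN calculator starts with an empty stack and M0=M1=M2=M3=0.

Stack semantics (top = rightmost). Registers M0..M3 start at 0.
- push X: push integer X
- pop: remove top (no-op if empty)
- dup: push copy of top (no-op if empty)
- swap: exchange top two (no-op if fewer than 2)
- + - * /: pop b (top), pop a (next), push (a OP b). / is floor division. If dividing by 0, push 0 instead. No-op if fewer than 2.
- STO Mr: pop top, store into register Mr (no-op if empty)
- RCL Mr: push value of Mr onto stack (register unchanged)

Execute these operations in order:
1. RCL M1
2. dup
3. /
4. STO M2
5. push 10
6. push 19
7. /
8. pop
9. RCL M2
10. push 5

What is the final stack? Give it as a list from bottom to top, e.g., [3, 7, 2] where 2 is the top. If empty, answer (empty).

Answer: [0, 5]

Derivation:
After op 1 (RCL M1): stack=[0] mem=[0,0,0,0]
After op 2 (dup): stack=[0,0] mem=[0,0,0,0]
After op 3 (/): stack=[0] mem=[0,0,0,0]
After op 4 (STO M2): stack=[empty] mem=[0,0,0,0]
After op 5 (push 10): stack=[10] mem=[0,0,0,0]
After op 6 (push 19): stack=[10,19] mem=[0,0,0,0]
After op 7 (/): stack=[0] mem=[0,0,0,0]
After op 8 (pop): stack=[empty] mem=[0,0,0,0]
After op 9 (RCL M2): stack=[0] mem=[0,0,0,0]
After op 10 (push 5): stack=[0,5] mem=[0,0,0,0]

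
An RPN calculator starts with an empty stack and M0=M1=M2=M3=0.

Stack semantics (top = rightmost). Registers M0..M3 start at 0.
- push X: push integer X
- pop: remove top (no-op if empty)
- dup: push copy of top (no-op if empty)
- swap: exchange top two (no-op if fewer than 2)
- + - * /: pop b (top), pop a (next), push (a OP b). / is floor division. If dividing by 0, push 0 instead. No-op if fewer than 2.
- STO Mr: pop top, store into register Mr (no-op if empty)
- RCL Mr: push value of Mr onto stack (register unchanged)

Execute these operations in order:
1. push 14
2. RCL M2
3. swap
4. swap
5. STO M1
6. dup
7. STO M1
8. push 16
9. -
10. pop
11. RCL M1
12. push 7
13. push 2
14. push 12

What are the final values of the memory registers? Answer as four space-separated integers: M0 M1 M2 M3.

After op 1 (push 14): stack=[14] mem=[0,0,0,0]
After op 2 (RCL M2): stack=[14,0] mem=[0,0,0,0]
After op 3 (swap): stack=[0,14] mem=[0,0,0,0]
After op 4 (swap): stack=[14,0] mem=[0,0,0,0]
After op 5 (STO M1): stack=[14] mem=[0,0,0,0]
After op 6 (dup): stack=[14,14] mem=[0,0,0,0]
After op 7 (STO M1): stack=[14] mem=[0,14,0,0]
After op 8 (push 16): stack=[14,16] mem=[0,14,0,0]
After op 9 (-): stack=[-2] mem=[0,14,0,0]
After op 10 (pop): stack=[empty] mem=[0,14,0,0]
After op 11 (RCL M1): stack=[14] mem=[0,14,0,0]
After op 12 (push 7): stack=[14,7] mem=[0,14,0,0]
After op 13 (push 2): stack=[14,7,2] mem=[0,14,0,0]
After op 14 (push 12): stack=[14,7,2,12] mem=[0,14,0,0]

Answer: 0 14 0 0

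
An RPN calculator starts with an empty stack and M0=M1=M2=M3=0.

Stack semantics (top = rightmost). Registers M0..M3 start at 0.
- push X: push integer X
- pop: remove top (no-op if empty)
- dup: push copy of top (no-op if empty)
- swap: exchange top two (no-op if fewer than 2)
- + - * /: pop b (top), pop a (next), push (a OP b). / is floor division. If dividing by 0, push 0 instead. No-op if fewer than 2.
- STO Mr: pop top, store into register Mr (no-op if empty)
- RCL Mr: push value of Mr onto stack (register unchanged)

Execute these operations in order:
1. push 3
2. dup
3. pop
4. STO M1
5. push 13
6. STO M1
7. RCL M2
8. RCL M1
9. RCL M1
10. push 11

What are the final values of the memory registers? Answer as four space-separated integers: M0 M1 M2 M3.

After op 1 (push 3): stack=[3] mem=[0,0,0,0]
After op 2 (dup): stack=[3,3] mem=[0,0,0,0]
After op 3 (pop): stack=[3] mem=[0,0,0,0]
After op 4 (STO M1): stack=[empty] mem=[0,3,0,0]
After op 5 (push 13): stack=[13] mem=[0,3,0,0]
After op 6 (STO M1): stack=[empty] mem=[0,13,0,0]
After op 7 (RCL M2): stack=[0] mem=[0,13,0,0]
After op 8 (RCL M1): stack=[0,13] mem=[0,13,0,0]
After op 9 (RCL M1): stack=[0,13,13] mem=[0,13,0,0]
After op 10 (push 11): stack=[0,13,13,11] mem=[0,13,0,0]

Answer: 0 13 0 0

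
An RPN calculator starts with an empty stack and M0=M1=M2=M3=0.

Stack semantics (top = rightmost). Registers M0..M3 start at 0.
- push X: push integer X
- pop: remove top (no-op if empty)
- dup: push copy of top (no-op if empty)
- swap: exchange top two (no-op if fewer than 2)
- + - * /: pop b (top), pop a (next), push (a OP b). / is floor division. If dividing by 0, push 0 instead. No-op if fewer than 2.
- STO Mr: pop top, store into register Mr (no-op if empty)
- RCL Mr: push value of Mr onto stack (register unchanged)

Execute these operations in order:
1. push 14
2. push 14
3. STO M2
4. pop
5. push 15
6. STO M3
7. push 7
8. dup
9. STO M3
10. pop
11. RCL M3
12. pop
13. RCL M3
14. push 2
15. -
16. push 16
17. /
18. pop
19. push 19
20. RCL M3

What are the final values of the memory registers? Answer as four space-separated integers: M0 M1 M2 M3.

After op 1 (push 14): stack=[14] mem=[0,0,0,0]
After op 2 (push 14): stack=[14,14] mem=[0,0,0,0]
After op 3 (STO M2): stack=[14] mem=[0,0,14,0]
After op 4 (pop): stack=[empty] mem=[0,0,14,0]
After op 5 (push 15): stack=[15] mem=[0,0,14,0]
After op 6 (STO M3): stack=[empty] mem=[0,0,14,15]
After op 7 (push 7): stack=[7] mem=[0,0,14,15]
After op 8 (dup): stack=[7,7] mem=[0,0,14,15]
After op 9 (STO M3): stack=[7] mem=[0,0,14,7]
After op 10 (pop): stack=[empty] mem=[0,0,14,7]
After op 11 (RCL M3): stack=[7] mem=[0,0,14,7]
After op 12 (pop): stack=[empty] mem=[0,0,14,7]
After op 13 (RCL M3): stack=[7] mem=[0,0,14,7]
After op 14 (push 2): stack=[7,2] mem=[0,0,14,7]
After op 15 (-): stack=[5] mem=[0,0,14,7]
After op 16 (push 16): stack=[5,16] mem=[0,0,14,7]
After op 17 (/): stack=[0] mem=[0,0,14,7]
After op 18 (pop): stack=[empty] mem=[0,0,14,7]
After op 19 (push 19): stack=[19] mem=[0,0,14,7]
After op 20 (RCL M3): stack=[19,7] mem=[0,0,14,7]

Answer: 0 0 14 7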